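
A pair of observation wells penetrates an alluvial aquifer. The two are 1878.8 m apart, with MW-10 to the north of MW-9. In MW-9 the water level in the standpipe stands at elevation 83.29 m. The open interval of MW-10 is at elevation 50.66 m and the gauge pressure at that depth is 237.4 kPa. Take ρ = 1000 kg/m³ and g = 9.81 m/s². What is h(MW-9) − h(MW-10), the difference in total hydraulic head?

Δh ≈ 8.43 m

Total head at MW-9: h = 83.29 m (water level in the piezometer is the total head).
Pressure head at MW-10: ψ = P/(ρg) = 237.4×1000 / (1000 × 9.81) = 24.20 m.
Total head at MW-10: h = z + ψ = 50.66 + 24.20 = 74.86 m.
Head difference: h(MW-9) − h(MW-10) = 83.29 − 74.86 = 8.43 m.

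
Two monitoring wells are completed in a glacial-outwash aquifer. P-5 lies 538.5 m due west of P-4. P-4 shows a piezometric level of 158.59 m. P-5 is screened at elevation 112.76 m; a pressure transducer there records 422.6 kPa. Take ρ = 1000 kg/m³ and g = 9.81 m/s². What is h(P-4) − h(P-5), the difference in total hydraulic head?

Δh ≈ 2.75 m

Total head at P-4: h = 158.59 m (water level in the piezometer is the total head).
Pressure head at P-5: ψ = P/(ρg) = 422.6×1000 / (1000 × 9.81) = 43.08 m.
Total head at P-5: h = z + ψ = 112.76 + 43.08 = 155.84 m.
Head difference: h(P-4) − h(P-5) = 158.59 − 155.84 = 2.75 m.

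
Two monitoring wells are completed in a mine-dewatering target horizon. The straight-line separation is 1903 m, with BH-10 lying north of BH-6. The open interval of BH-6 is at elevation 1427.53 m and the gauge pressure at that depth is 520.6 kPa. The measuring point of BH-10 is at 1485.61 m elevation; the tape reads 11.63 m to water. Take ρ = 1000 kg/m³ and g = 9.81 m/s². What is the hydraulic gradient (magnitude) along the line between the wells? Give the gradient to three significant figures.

Pressure head at BH-6: ψ = P/(ρg) = 520.6×1000 / (1000 × 9.81) = 53.07 m.
Total head at BH-6: h = z + ψ = 1427.53 + 53.07 = 1480.60 m.
Total head at BH-10: h = 1485.61 − 11.63 = 1473.98 m.
Head difference: h(BH-6) − h(BH-10) = 1480.60 − 1473.98 = 6.62 m.
Hydraulic gradient: i = |Δh| / L = 6.62 / 1903 = 0.00348.

i ≈ 0.00348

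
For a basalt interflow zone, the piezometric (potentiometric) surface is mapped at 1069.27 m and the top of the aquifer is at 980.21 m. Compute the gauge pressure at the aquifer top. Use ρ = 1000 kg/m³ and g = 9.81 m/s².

P ≈ 874 kPa

Pressure head at the aquifer top: ψ = h − z = 1069.27 − 980.21 = 89.06 m.
P = ρgψ = 1000 × 9.81 × 89.06 = 873679 Pa ≈ 874 kPa.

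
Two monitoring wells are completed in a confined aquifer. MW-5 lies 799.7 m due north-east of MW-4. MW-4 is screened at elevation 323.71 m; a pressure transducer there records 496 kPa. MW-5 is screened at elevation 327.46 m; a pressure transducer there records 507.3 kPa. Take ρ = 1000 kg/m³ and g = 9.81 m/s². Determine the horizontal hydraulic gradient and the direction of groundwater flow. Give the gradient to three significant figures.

i ≈ 0.00613; groundwater flows toward the south-west

Pressure head at MW-4: ψ = P/(ρg) = 496×1000 / (1000 × 9.81) = 50.56 m.
Total head at MW-4: h = z + ψ = 323.71 + 50.56 = 374.27 m.
Pressure head at MW-5: ψ = P/(ρg) = 507.3×1000 / (1000 × 9.81) = 51.71 m.
Total head at MW-5: h = z + ψ = 327.46 + 51.71 = 379.17 m.
Head difference: h(MW-4) − h(MW-5) = 374.27 − 379.17 = -4.90 m.
Hydraulic gradient: i = |Δh| / L = 4.90 / 799.7 = 0.00613.
Flow is from higher to lower head: from MW-5 toward MW-4, i.e. toward the south-west.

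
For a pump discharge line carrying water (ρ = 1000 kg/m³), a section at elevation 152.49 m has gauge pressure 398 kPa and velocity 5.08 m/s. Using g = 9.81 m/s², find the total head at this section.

Pressure head ψ = P/(ρg) = 398×1000 / (1000 × 9.81) = 40.57 m.
Velocity head = v²/(2g) = 5.08² / (2 × 9.81) = 1.315 m.
h = z + ψ + v²/(2g) = 152.49 + 40.57 + 1.315 = 194.38 m.

h ≈ 194.38 m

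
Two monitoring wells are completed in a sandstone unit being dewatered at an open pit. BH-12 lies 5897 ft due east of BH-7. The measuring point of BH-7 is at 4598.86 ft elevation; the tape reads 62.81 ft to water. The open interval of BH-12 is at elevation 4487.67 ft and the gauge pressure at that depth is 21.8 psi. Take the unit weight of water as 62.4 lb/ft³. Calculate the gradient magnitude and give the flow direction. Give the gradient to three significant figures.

i ≈ 0.000327; groundwater flows toward the west

Total head at BH-7: h = 4598.86 − 62.81 = 4536.05 ft.
Pressure head at BH-12: ψ = 144·P/γ = 144 × 21.8 / 62.4 = 50.31 ft.
Total head at BH-12: h = z + ψ = 4487.67 + 50.31 = 4537.98 ft.
Head difference: h(BH-7) − h(BH-12) = 4536.05 − 4537.98 = -1.93 ft.
Hydraulic gradient: i = |Δh| / L = 1.93 / 5897 = 0.000327.
Flow is from higher to lower head: from BH-12 toward BH-7, i.e. toward the west.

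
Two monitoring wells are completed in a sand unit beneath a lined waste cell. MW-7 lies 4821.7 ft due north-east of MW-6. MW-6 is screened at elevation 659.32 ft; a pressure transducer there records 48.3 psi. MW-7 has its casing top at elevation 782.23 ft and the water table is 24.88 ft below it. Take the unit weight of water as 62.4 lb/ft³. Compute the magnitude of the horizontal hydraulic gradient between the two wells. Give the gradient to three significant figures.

i ≈ 0.00279

Pressure head at MW-6: ψ = 144·P/γ = 144 × 48.3 / 62.4 = 111.46 ft.
Total head at MW-6: h = z + ψ = 659.32 + 111.46 = 770.78 ft.
Total head at MW-7: h = 782.23 − 24.88 = 757.35 ft.
Head difference: h(MW-6) − h(MW-7) = 770.78 − 757.35 = 13.43 ft.
Hydraulic gradient: i = |Δh| / L = 13.43 / 4821.7 = 0.00279.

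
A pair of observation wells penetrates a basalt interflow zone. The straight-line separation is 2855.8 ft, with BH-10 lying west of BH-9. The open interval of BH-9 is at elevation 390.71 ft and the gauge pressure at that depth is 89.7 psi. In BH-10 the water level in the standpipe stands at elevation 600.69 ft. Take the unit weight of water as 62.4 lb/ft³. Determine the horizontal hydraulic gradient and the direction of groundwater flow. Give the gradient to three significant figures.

Pressure head at BH-9: ψ = 144·P/γ = 144 × 89.7 / 62.4 = 207.00 ft.
Total head at BH-9: h = z + ψ = 390.71 + 207.00 = 597.71 ft.
Total head at BH-10: h = 600.69 ft (water level in the piezometer is the total head).
Head difference: h(BH-9) − h(BH-10) = 597.71 − 600.69 = -2.98 ft.
Hydraulic gradient: i = |Δh| / L = 2.98 / 2855.8 = 0.00104.
Flow is from higher to lower head: from BH-10 toward BH-9, i.e. toward the east.

i ≈ 0.00104; groundwater flows toward the east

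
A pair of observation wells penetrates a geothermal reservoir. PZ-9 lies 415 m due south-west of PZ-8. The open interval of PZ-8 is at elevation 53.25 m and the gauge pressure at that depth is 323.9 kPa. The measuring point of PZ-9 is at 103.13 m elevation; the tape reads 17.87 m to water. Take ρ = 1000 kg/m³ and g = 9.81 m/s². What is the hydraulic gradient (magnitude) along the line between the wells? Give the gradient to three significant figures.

i ≈ 0.00243

Pressure head at PZ-8: ψ = P/(ρg) = 323.9×1000 / (1000 × 9.81) = 33.02 m.
Total head at PZ-8: h = z + ψ = 53.25 + 33.02 = 86.27 m.
Total head at PZ-9: h = 103.13 − 17.87 = 85.26 m.
Head difference: h(PZ-8) − h(PZ-9) = 86.27 − 85.26 = 1.01 m.
Hydraulic gradient: i = |Δh| / L = 1.01 / 415 = 0.00243.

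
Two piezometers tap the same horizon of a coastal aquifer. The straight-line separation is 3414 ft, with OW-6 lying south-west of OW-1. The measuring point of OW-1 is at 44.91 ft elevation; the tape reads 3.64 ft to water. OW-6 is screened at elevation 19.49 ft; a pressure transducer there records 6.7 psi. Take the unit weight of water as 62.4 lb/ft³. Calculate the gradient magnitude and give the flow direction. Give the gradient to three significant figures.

i ≈ 0.00185; groundwater flows toward the south-west

Total head at OW-1: h = 44.91 − 3.64 = 41.27 ft.
Pressure head at OW-6: ψ = 144·P/γ = 144 × 6.7 / 62.4 = 15.46 ft.
Total head at OW-6: h = z + ψ = 19.49 + 15.46 = 34.95 ft.
Head difference: h(OW-1) − h(OW-6) = 41.27 − 34.95 = 6.32 ft.
Hydraulic gradient: i = |Δh| / L = 6.32 / 3414 = 0.00185.
Flow is from higher to lower head: from OW-1 toward OW-6, i.e. toward the south-west.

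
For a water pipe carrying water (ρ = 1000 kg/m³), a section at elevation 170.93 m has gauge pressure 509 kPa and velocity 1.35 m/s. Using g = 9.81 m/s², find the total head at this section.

h ≈ 222.91 m

Pressure head ψ = P/(ρg) = 509×1000 / (1000 × 9.81) = 51.89 m.
Velocity head = v²/(2g) = 1.35² / (2 × 9.81) = 0.093 m.
h = z + ψ + v²/(2g) = 170.93 + 51.89 + 0.093 = 222.91 m.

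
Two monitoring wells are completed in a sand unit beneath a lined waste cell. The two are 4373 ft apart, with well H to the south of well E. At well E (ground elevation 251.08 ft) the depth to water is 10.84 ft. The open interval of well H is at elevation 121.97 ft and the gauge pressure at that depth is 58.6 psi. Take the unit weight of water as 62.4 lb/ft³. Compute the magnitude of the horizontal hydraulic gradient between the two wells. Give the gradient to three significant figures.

Total head at well E: h = 251.08 − 10.84 = 240.24 ft.
Pressure head at well H: ψ = 144·P/γ = 144 × 58.6 / 62.4 = 135.23 ft.
Total head at well H: h = z + ψ = 121.97 + 135.23 = 257.20 ft.
Head difference: h(well E) − h(well H) = 240.24 − 257.20 = -16.96 ft.
Hydraulic gradient: i = |Δh| / L = 16.96 / 4373 = 0.00388.

i ≈ 0.00388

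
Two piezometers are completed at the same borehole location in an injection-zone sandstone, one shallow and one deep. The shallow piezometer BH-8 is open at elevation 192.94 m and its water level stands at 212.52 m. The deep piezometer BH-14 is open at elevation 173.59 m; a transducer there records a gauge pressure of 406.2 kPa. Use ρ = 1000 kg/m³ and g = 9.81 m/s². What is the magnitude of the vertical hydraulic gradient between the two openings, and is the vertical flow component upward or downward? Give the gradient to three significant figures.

Total head at BH-8: h = 212.52 m (water level in the standpipe).
Pressure head at BH-14: ψ = P/(ρg) = 406.2×1000 / (1000 × 9.81) = 41.41 m.
Total head at BH-14: h = z + ψ = 173.59 + 41.41 = 215.00 m.
Δh = h(BH-8) − h(BH-14) = 212.52 − 215.00 = -2.48 m.
Vertical separation Δz = 192.94 − 173.59 = 19.35 m.
|i_v| = |Δh| / Δz = 2.48 / 19.35 = 0.128.
Head is higher in the deep piezometer, so vertical flow is upward (discharge condition).

|i_v| ≈ 0.128; vertical flow is upward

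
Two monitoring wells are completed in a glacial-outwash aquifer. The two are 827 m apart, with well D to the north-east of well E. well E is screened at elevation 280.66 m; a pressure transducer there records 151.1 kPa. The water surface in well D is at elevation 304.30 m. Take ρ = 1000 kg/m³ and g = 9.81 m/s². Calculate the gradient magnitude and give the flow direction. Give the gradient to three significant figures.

i ≈ 0.00996; groundwater flows toward the south-west

Pressure head at well E: ψ = P/(ρg) = 151.1×1000 / (1000 × 9.81) = 15.40 m.
Total head at well E: h = z + ψ = 280.66 + 15.40 = 296.06 m.
Total head at well D: h = 304.30 m (water level in the piezometer is the total head).
Head difference: h(well E) − h(well D) = 296.06 − 304.30 = -8.24 m.
Hydraulic gradient: i = |Δh| / L = 8.24 / 827 = 0.00996.
Flow is from higher to lower head: from well D toward well E, i.e. toward the south-west.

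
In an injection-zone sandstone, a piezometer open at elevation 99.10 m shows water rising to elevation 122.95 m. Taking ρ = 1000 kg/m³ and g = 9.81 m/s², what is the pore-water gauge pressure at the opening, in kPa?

Pressure head ψ = h − z = 122.95 − 99.10 = 23.85 m.
P = ρgψ = 1000 × 9.81 × 23.85 = 233968 Pa ≈ 234 kPa.

P ≈ 234 kPa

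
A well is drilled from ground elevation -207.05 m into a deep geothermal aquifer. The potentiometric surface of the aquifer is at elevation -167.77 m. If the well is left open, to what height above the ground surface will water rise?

Water rises to the potentiometric surface, so the rise above ground = -167.77 − (-207.05) = 39.28 m.

≈ 39.28 m above ground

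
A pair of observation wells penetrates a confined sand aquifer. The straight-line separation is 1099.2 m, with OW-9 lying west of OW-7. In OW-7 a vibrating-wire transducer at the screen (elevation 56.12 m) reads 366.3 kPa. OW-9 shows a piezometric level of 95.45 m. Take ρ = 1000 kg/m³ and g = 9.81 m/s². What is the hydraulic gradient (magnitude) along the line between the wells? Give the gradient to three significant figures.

i ≈ 0.00181

Pressure head at OW-7: ψ = P/(ρg) = 366.3×1000 / (1000 × 9.81) = 37.34 m.
Total head at OW-7: h = z + ψ = 56.12 + 37.34 = 93.46 m.
Total head at OW-9: h = 95.45 m (water level in the piezometer is the total head).
Head difference: h(OW-7) − h(OW-9) = 93.46 − 95.45 = -1.99 m.
Hydraulic gradient: i = |Δh| / L = 1.99 / 1099.2 = 0.00181.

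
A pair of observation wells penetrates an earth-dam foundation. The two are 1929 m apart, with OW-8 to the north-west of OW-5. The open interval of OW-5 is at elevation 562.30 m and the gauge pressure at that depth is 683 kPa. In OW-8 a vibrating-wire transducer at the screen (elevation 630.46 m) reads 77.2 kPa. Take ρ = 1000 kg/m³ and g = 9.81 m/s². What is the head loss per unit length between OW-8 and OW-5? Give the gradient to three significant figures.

Pressure head at OW-5: ψ = P/(ρg) = 683×1000 / (1000 × 9.81) = 69.62 m.
Total head at OW-5: h = z + ψ = 562.30 + 69.62 = 631.92 m.
Pressure head at OW-8: ψ = P/(ρg) = 77.2×1000 / (1000 × 9.81) = 7.87 m.
Total head at OW-8: h = z + ψ = 630.46 + 7.87 = 638.33 m.
Head difference: h(OW-5) − h(OW-8) = 631.92 − 638.33 = -6.41 m.
Hydraulic gradient: i = |Δh| / L = 6.41 / 1929 = 0.00332.

i ≈ 0.00332 m/m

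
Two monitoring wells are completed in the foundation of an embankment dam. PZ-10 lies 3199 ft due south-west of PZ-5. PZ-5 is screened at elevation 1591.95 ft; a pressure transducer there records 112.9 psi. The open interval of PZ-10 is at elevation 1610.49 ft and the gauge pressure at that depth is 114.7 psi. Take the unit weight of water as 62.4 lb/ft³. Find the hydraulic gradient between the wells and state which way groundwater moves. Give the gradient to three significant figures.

Pressure head at PZ-5: ψ = 144·P/γ = 144 × 112.9 / 62.4 = 260.54 ft.
Total head at PZ-5: h = z + ψ = 1591.95 + 260.54 = 1852.49 ft.
Pressure head at PZ-10: ψ = 144·P/γ = 144 × 114.7 / 62.4 = 264.69 ft.
Total head at PZ-10: h = z + ψ = 1610.49 + 264.69 = 1875.18 ft.
Head difference: h(PZ-5) − h(PZ-10) = 1852.49 − 1875.18 = -22.69 ft.
Hydraulic gradient: i = |Δh| / L = 22.69 / 3199 = 0.00709.
Flow is from higher to lower head: from PZ-10 toward PZ-5, i.e. toward the north-east.

i ≈ 0.00709; groundwater flows toward the north-east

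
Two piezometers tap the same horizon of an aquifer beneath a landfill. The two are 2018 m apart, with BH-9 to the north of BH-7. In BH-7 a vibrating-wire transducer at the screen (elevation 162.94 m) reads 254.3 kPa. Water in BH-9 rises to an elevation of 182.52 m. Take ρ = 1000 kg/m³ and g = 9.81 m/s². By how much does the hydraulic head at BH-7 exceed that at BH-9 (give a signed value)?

Δh ≈ 6.34 m

Pressure head at BH-7: ψ = P/(ρg) = 254.3×1000 / (1000 × 9.81) = 25.92 m.
Total head at BH-7: h = z + ψ = 162.94 + 25.92 = 188.86 m.
Total head at BH-9: h = 182.52 m (water level in the piezometer is the total head).
Head difference: h(BH-7) − h(BH-9) = 188.86 − 182.52 = 6.34 m.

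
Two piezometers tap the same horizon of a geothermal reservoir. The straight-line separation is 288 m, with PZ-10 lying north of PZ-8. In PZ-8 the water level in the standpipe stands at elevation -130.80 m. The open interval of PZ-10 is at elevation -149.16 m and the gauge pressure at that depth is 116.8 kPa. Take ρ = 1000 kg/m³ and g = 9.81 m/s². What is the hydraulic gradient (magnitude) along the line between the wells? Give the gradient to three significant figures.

Total head at PZ-8: h = -130.80 m (water level in the piezometer is the total head).
Pressure head at PZ-10: ψ = P/(ρg) = 116.8×1000 / (1000 × 9.81) = 11.91 m.
Total head at PZ-10: h = z + ψ = -149.16 + 11.91 = -137.25 m.
Head difference: h(PZ-8) − h(PZ-10) = -130.80 − (-137.25) = 6.45 m.
Hydraulic gradient: i = |Δh| / L = 6.45 / 288 = 0.0224.

i ≈ 0.0224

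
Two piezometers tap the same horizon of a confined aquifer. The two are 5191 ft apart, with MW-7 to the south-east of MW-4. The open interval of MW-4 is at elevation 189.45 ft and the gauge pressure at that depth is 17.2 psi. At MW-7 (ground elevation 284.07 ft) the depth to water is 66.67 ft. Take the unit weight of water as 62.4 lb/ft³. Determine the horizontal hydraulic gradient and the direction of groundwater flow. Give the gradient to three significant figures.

i ≈ 0.00226; groundwater flows toward the south-east

Pressure head at MW-4: ψ = 144·P/γ = 144 × 17.2 / 62.4 = 39.69 ft.
Total head at MW-4: h = z + ψ = 189.45 + 39.69 = 229.14 ft.
Total head at MW-7: h = 284.07 − 66.67 = 217.40 ft.
Head difference: h(MW-4) − h(MW-7) = 229.14 − 217.40 = 11.74 ft.
Hydraulic gradient: i = |Δh| / L = 11.74 / 5191 = 0.00226.
Flow is from higher to lower head: from MW-4 toward MW-7, i.e. toward the south-east.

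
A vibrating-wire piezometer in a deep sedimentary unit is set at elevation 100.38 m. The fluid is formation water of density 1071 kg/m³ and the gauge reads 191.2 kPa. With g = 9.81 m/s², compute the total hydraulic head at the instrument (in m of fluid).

h ≈ 118.58 m

ψ = P/(ρg) = 191.2×1000 / (1071 × 9.81) = 18.20 m.
h = z + ψ = 100.38 + 18.20 = 118.58 m.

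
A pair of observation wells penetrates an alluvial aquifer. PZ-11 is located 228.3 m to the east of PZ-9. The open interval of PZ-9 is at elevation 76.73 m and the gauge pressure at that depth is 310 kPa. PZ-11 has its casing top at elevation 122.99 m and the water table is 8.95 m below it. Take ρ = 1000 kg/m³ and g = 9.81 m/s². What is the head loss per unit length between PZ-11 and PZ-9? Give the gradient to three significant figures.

Pressure head at PZ-9: ψ = P/(ρg) = 310×1000 / (1000 × 9.81) = 31.60 m.
Total head at PZ-9: h = z + ψ = 76.73 + 31.60 = 108.33 m.
Total head at PZ-11: h = 122.99 − 8.95 = 114.04 m.
Head difference: h(PZ-9) − h(PZ-11) = 108.33 − 114.04 = -5.71 m.
Hydraulic gradient: i = |Δh| / L = 5.71 / 228.3 = 0.0250.

i ≈ 0.0250 m/m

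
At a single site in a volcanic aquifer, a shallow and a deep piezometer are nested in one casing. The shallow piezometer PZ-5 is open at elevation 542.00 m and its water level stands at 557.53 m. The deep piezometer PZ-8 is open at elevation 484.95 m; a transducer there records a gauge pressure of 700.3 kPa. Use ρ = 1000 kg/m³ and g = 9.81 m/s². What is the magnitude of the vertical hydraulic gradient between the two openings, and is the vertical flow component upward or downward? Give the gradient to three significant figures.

Total head at PZ-5: h = 557.53 m (water level in the standpipe).
Pressure head at PZ-8: ψ = P/(ρg) = 700.3×1000 / (1000 × 9.81) = 71.39 m.
Total head at PZ-8: h = z + ψ = 484.95 + 71.39 = 556.34 m.
Δh = h(PZ-5) − h(PZ-8) = 557.53 − 556.34 = 1.19 m.
Vertical separation Δz = 542.00 − 484.95 = 57.05 m.
|i_v| = |Δh| / Δz = 1.19 / 57.05 = 0.0209.
Head is higher in the shallow piezometer, so vertical flow is downward (recharge condition).

|i_v| ≈ 0.0209; vertical flow is downward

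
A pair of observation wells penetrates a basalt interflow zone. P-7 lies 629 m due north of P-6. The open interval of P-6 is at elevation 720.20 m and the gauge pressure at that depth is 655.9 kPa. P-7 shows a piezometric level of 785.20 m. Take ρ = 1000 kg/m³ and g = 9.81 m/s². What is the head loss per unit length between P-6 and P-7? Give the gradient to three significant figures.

Pressure head at P-6: ψ = P/(ρg) = 655.9×1000 / (1000 × 9.81) = 66.86 m.
Total head at P-6: h = z + ψ = 720.20 + 66.86 = 787.06 m.
Total head at P-7: h = 785.20 m (water level in the piezometer is the total head).
Head difference: h(P-6) − h(P-7) = 787.06 − 785.20 = 1.86 m.
Hydraulic gradient: i = |Δh| / L = 1.86 / 629 = 0.00296.

i ≈ 0.00296 m/m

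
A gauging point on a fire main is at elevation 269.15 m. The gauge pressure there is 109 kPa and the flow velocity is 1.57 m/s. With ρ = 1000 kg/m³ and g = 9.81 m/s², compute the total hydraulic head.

Pressure head ψ = P/(ρg) = 109×1000 / (1000 × 9.81) = 11.11 m.
Velocity head = v²/(2g) = 1.57² / (2 × 9.81) = 0.126 m.
h = z + ψ + v²/(2g) = 269.15 + 11.11 + 0.126 = 280.39 m.

h ≈ 280.39 m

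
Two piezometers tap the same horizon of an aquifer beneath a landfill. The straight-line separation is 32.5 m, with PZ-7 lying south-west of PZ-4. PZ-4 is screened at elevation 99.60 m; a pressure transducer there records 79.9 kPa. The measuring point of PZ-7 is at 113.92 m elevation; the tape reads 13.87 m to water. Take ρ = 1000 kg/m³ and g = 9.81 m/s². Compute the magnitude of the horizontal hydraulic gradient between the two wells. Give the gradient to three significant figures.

Pressure head at PZ-4: ψ = P/(ρg) = 79.9×1000 / (1000 × 9.81) = 8.14 m.
Total head at PZ-4: h = z + ψ = 99.60 + 8.14 = 107.74 m.
Total head at PZ-7: h = 113.92 − 13.87 = 100.05 m.
Head difference: h(PZ-4) − h(PZ-7) = 107.74 − 100.05 = 7.69 m.
Hydraulic gradient: i = |Δh| / L = 7.69 / 32.5 = 0.237.

i ≈ 0.237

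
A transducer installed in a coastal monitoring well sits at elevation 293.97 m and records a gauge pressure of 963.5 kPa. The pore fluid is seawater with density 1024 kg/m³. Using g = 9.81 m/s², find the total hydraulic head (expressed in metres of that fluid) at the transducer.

ψ = P/(ρg) = 963.5×1000 / (1024 × 9.81) = 95.91 m.
h = z + ψ = 293.97 + 95.91 = 389.88 m.

h ≈ 389.88 m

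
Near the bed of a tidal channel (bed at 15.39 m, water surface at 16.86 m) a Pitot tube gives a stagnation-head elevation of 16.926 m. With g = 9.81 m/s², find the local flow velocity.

Near the bed, under hydrostatic conditions, the piezometric head (z + ψ) equals the free-surface elevation, 16.86 m.
Velocity head = total − piezometric = 16.926 − 16.86 = 0.066 m.
v = √(2g·h_v) = √(2 × 9.81 × 0.066) = 1.14 m/s.

v ≈ 1.14 m/s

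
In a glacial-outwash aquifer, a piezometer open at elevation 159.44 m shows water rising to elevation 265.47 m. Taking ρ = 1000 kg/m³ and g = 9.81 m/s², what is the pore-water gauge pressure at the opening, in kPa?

P ≈ 1040 kPa

Pressure head ψ = h − z = 265.47 − 159.44 = 106.03 m.
P = ρgψ = 1000 × 9.81 × 106.03 = 1040154 Pa ≈ 1040 kPa.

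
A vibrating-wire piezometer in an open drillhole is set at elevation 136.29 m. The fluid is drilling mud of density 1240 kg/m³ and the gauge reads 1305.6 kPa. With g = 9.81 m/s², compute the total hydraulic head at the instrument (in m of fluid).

h ≈ 243.62 m

ψ = P/(ρg) = 1305.6×1000 / (1240 × 9.81) = 107.33 m.
h = z + ψ = 136.29 + 107.33 = 243.62 m.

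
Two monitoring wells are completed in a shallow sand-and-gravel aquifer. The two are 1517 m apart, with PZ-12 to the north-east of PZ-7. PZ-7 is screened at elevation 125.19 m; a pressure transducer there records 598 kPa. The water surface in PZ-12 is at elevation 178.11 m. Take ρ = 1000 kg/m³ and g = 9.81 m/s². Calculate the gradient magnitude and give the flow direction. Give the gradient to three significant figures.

Pressure head at PZ-7: ψ = P/(ρg) = 598×1000 / (1000 × 9.81) = 60.96 m.
Total head at PZ-7: h = z + ψ = 125.19 + 60.96 = 186.15 m.
Total head at PZ-12: h = 178.11 m (water level in the piezometer is the total head).
Head difference: h(PZ-7) − h(PZ-12) = 186.15 − 178.11 = 8.04 m.
Hydraulic gradient: i = |Δh| / L = 8.04 / 1517 = 0.00530.
Flow is from higher to lower head: from PZ-7 toward PZ-12, i.e. toward the north-east.

i ≈ 0.00530; groundwater flows toward the north-east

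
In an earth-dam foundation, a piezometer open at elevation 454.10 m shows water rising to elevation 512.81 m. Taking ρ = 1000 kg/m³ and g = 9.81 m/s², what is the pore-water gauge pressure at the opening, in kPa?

Pressure head ψ = h − z = 512.81 − 454.10 = 58.71 m.
P = ρgψ = 1000 × 9.81 × 58.71 = 575945 Pa ≈ 576 kPa.

P ≈ 576 kPa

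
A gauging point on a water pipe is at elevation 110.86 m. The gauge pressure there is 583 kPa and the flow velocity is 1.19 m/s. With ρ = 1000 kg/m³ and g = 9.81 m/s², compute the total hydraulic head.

Pressure head ψ = P/(ρg) = 583×1000 / (1000 × 9.81) = 59.43 m.
Velocity head = v²/(2g) = 1.19² / (2 × 9.81) = 0.072 m.
h = z + ψ + v²/(2g) = 110.86 + 59.43 + 0.072 = 170.36 m.

h ≈ 170.36 m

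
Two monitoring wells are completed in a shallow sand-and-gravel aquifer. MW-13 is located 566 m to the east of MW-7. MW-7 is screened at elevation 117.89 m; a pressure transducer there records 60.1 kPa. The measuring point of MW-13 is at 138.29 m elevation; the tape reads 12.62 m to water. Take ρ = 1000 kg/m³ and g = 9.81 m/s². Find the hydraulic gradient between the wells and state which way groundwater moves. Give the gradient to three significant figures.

Pressure head at MW-7: ψ = P/(ρg) = 60.1×1000 / (1000 × 9.81) = 6.13 m.
Total head at MW-7: h = z + ψ = 117.89 + 6.13 = 124.02 m.
Total head at MW-13: h = 138.29 − 12.62 = 125.67 m.
Head difference: h(MW-7) − h(MW-13) = 124.02 − 125.67 = -1.65 m.
Hydraulic gradient: i = |Δh| / L = 1.65 / 566 = 0.00292.
Flow is from higher to lower head: from MW-13 toward MW-7, i.e. toward the west.

i ≈ 0.00292; groundwater flows toward the west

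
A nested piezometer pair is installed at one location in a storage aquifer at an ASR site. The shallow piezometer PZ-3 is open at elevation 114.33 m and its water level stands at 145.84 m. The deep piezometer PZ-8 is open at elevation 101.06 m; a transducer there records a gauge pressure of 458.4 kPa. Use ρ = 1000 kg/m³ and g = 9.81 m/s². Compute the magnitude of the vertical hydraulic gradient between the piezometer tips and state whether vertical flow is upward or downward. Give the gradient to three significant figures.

|i_v| ≈ 0.147; vertical flow is upward

Total head at PZ-3: h = 145.84 m (water level in the standpipe).
Pressure head at PZ-8: ψ = P/(ρg) = 458.4×1000 / (1000 × 9.81) = 46.73 m.
Total head at PZ-8: h = z + ψ = 101.06 + 46.73 = 147.79 m.
Δh = h(PZ-3) − h(PZ-8) = 145.84 − 147.79 = -1.95 m.
Vertical separation Δz = 114.33 − 101.06 = 13.27 m.
|i_v| = |Δh| / Δz = 1.95 / 13.27 = 0.147.
Head is higher in the deep piezometer, so vertical flow is upward (discharge condition).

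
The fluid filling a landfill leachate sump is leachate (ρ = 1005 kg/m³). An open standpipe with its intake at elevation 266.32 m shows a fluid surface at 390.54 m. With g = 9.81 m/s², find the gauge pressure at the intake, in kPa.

Pressure head ψ = h − z = 390.54 − 266.32 = 124.22 m.
P = ρgψ = 1005 × 9.81 × 124.22 = 1224691 Pa ≈ 1220 kPa.

P ≈ 1220 kPa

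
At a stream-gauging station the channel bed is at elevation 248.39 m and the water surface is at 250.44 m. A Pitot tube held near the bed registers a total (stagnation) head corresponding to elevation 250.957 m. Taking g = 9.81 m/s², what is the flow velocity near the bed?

Near the bed, under hydrostatic conditions, the piezometric head (z + ψ) equals the free-surface elevation, 250.44 m.
Velocity head = total − piezometric = 250.957 − 250.44 = 0.517 m.
v = √(2g·h_v) = √(2 × 9.81 × 0.517) = 3.18 m/s.

v ≈ 3.18 m/s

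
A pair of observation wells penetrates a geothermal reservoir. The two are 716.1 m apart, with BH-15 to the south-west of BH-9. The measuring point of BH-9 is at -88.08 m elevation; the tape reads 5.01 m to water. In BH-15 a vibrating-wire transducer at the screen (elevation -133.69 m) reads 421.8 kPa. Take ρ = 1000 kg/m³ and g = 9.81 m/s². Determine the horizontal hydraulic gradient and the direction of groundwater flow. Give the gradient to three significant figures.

Total head at BH-9: h = -88.08 − 5.01 = -93.09 m.
Pressure head at BH-15: ψ = P/(ρg) = 421.8×1000 / (1000 × 9.81) = 43.00 m.
Total head at BH-15: h = z + ψ = -133.69 + 43.00 = -90.69 m.
Head difference: h(BH-9) − h(BH-15) = -93.09 − (-90.69) = -2.40 m.
Hydraulic gradient: i = |Δh| / L = 2.40 / 716.1 = 0.00335.
Flow is from higher to lower head: from BH-15 toward BH-9, i.e. toward the north-east.

i ≈ 0.00335; groundwater flows toward the north-east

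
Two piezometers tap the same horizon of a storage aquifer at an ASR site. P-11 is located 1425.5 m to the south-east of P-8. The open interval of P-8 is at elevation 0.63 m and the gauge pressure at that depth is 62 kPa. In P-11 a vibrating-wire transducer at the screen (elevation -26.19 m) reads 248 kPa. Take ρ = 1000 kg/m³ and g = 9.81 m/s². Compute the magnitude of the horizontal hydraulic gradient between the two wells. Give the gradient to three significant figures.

Pressure head at P-8: ψ = P/(ρg) = 62×1000 / (1000 × 9.81) = 6.32 m.
Total head at P-8: h = z + ψ = 0.63 + 6.32 = 6.95 m.
Pressure head at P-11: ψ = P/(ρg) = 248×1000 / (1000 × 9.81) = 25.28 m.
Total head at P-11: h = z + ψ = -26.19 + 25.28 = -0.91 m.
Head difference: h(P-8) − h(P-11) = 6.95 − (-0.91) = 7.86 m.
Hydraulic gradient: i = |Δh| / L = 7.86 / 1425.5 = 0.00551.

i ≈ 0.00551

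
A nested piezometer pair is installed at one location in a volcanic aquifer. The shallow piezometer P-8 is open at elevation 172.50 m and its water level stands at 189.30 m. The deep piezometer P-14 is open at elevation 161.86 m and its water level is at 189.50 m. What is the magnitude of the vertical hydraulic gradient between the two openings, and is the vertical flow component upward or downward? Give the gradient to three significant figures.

Total head at P-8: h = 189.30 m (water level in the standpipe).
Total head at P-14: h = 189.50 m.
Δh = h(P-8) − h(P-14) = 189.30 − 189.50 = -0.20 m.
Vertical separation Δz = 172.50 − 161.86 = 10.64 m.
|i_v| = |Δh| / Δz = 0.20 / 10.64 = 0.0188.
Head is higher in the deep piezometer, so vertical flow is upward (discharge condition).

|i_v| ≈ 0.0188; vertical flow is upward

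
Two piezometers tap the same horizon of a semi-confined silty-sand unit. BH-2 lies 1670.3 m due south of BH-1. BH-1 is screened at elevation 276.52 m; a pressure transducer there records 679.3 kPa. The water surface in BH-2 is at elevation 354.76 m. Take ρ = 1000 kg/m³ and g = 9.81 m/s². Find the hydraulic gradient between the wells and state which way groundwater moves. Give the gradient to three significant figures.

i ≈ 0.00538; groundwater flows toward the north

Pressure head at BH-1: ψ = P/(ρg) = 679.3×1000 / (1000 × 9.81) = 69.25 m.
Total head at BH-1: h = z + ψ = 276.52 + 69.25 = 345.77 m.
Total head at BH-2: h = 354.76 m (water level in the piezometer is the total head).
Head difference: h(BH-1) − h(BH-2) = 345.77 − 354.76 = -8.99 m.
Hydraulic gradient: i = |Δh| / L = 8.99 / 1670.3 = 0.00538.
Flow is from higher to lower head: from BH-2 toward BH-1, i.e. toward the north.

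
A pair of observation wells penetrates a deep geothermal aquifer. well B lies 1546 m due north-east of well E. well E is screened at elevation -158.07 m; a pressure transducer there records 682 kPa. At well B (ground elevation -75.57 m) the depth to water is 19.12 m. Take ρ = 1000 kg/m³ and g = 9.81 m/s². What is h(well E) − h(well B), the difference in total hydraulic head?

Δh ≈ 6.14 m

Pressure head at well E: ψ = P/(ρg) = 682×1000 / (1000 × 9.81) = 69.52 m.
Total head at well E: h = z + ψ = -158.07 + 69.52 = -88.55 m.
Total head at well B: h = -75.57 − 19.12 = -94.69 m.
Head difference: h(well E) − h(well B) = -88.55 − (-94.69) = 6.14 m.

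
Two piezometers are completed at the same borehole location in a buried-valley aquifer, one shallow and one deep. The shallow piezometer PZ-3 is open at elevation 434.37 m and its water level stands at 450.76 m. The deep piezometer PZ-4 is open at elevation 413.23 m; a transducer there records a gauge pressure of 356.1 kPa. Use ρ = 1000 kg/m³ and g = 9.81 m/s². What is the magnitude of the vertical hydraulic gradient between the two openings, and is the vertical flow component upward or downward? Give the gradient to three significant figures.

|i_v| ≈ 0.0582; vertical flow is downward

Total head at PZ-3: h = 450.76 m (water level in the standpipe).
Pressure head at PZ-4: ψ = P/(ρg) = 356.1×1000 / (1000 × 9.81) = 36.30 m.
Total head at PZ-4: h = z + ψ = 413.23 + 36.30 = 449.53 m.
Δh = h(PZ-3) − h(PZ-4) = 450.76 − 449.53 = 1.23 m.
Vertical separation Δz = 434.37 − 413.23 = 21.14 m.
|i_v| = |Δh| / Δz = 1.23 / 21.14 = 0.0582.
Head is higher in the shallow piezometer, so vertical flow is downward (recharge condition).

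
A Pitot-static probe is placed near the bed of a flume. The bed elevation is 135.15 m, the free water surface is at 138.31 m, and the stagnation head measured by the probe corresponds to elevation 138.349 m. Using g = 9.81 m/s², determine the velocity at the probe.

v ≈ 0.875 m/s

Near the bed, under hydrostatic conditions, the piezometric head (z + ψ) equals the free-surface elevation, 138.31 m.
Velocity head = total − piezometric = 138.349 − 138.31 = 0.039 m.
v = √(2g·h_v) = √(2 × 9.81 × 0.039) = 0.875 m/s.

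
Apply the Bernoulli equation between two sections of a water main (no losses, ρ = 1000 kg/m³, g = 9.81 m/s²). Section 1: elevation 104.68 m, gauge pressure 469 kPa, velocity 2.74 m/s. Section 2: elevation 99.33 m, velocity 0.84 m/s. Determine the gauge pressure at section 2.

P₂ ≈ 525 kPa

Pressure head at 1: ψ₁ = P₁/(ρg) = 469×1000 / (1000 × 9.81) = 47.81 m.
Velocity heads: v₁²/2g = 2.74²/19.62 = 0.383 m; v₂²/2g = 0.84²/19.62 = 0.036 m.
Total head H = z₁ + ψ₁ + v₁²/2g = 104.68 + 47.81 + 0.383 = 152.87 m.
ψ₂ = H − z₂ − v₂²/2g = 152.87 − 99.33 − 0.036 = 53.50 m.
P₂ = ρgψ₂ = 1000 × 9.81 × 53.50 ≈ 525 kPa.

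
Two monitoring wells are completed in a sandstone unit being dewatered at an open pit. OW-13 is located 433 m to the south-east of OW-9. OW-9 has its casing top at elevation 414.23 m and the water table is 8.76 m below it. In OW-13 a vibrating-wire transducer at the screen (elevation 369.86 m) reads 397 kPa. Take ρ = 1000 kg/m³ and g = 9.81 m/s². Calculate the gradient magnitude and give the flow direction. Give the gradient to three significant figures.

Total head at OW-9: h = 414.23 − 8.76 = 405.47 m.
Pressure head at OW-13: ψ = P/(ρg) = 397×1000 / (1000 × 9.81) = 40.47 m.
Total head at OW-13: h = z + ψ = 369.86 + 40.47 = 410.33 m.
Head difference: h(OW-9) − h(OW-13) = 405.47 − 410.33 = -4.86 m.
Hydraulic gradient: i = |Δh| / L = 4.86 / 433 = 0.0112.
Flow is from higher to lower head: from OW-13 toward OW-9, i.e. toward the north-west.

i ≈ 0.0112; groundwater flows toward the north-west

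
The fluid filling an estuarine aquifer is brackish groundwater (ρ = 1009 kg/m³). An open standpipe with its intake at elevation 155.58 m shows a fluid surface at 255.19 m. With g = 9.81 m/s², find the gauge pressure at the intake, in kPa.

P ≈ 986 kPa

Pressure head ψ = h − z = 255.19 − 155.58 = 99.61 m.
P = ρgψ = 1009 × 9.81 × 99.61 = 985969 Pa ≈ 986 kPa.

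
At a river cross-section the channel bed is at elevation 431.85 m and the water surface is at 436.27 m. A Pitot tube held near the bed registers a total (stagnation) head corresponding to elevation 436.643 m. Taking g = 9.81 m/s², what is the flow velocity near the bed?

Near the bed, under hydrostatic conditions, the piezometric head (z + ψ) equals the free-surface elevation, 436.27 m.
Velocity head = total − piezometric = 436.643 − 436.27 = 0.373 m.
v = √(2g·h_v) = √(2 × 9.81 × 0.373) = 2.71 m/s.

v ≈ 2.71 m/s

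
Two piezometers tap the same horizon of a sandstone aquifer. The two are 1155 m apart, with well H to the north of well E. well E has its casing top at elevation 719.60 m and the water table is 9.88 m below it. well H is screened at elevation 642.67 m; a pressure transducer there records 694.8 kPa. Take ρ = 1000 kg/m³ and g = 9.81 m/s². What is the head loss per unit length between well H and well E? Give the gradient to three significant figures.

Total head at well E: h = 719.60 − 9.88 = 709.72 m.
Pressure head at well H: ψ = P/(ρg) = 694.8×1000 / (1000 × 9.81) = 70.83 m.
Total head at well H: h = z + ψ = 642.67 + 70.83 = 713.50 m.
Head difference: h(well E) − h(well H) = 709.72 − 713.50 = -3.78 m.
Hydraulic gradient: i = |Δh| / L = 3.78 / 1155 = 0.00327.

i ≈ 0.00327 m/m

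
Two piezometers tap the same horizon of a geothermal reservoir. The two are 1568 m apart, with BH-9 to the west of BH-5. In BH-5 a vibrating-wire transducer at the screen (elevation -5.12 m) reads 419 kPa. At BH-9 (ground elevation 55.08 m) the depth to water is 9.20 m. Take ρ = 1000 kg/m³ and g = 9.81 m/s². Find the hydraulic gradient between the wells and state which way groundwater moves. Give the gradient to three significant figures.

i ≈ 0.00529; groundwater flows toward the east

Pressure head at BH-5: ψ = P/(ρg) = 419×1000 / (1000 × 9.81) = 42.71 m.
Total head at BH-5: h = z + ψ = -5.12 + 42.71 = 37.59 m.
Total head at BH-9: h = 55.08 − 9.20 = 45.88 m.
Head difference: h(BH-5) − h(BH-9) = 37.59 − 45.88 = -8.29 m.
Hydraulic gradient: i = |Δh| / L = 8.29 / 1568 = 0.00529.
Flow is from higher to lower head: from BH-9 toward BH-5, i.e. toward the east.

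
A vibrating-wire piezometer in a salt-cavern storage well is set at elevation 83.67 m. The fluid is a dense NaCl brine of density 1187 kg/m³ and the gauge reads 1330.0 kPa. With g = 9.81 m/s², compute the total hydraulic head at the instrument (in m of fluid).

h ≈ 197.89 m

ψ = P/(ρg) = 1330.0×1000 / (1187 × 9.81) = 114.22 m.
h = z + ψ = 83.67 + 114.22 = 197.89 m.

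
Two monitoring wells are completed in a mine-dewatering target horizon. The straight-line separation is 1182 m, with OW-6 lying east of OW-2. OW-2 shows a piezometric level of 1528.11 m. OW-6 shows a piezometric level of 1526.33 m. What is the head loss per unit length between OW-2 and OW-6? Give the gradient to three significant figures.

i ≈ 0.00151 m/m

Total head at OW-2: h = 1528.11 m (water level in the piezometer is the total head).
Total head at OW-6: h = 1526.33 m (water level in the piezometer is the total head).
Head difference: h(OW-2) − h(OW-6) = 1528.11 − 1526.33 = 1.78 m.
Hydraulic gradient: i = |Δh| / L = 1.78 / 1182 = 0.00151.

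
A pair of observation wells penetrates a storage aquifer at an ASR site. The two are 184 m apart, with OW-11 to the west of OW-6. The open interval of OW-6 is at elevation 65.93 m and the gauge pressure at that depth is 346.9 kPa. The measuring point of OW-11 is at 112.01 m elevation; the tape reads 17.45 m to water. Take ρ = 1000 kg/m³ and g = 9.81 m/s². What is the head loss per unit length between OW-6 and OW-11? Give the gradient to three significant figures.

Pressure head at OW-6: ψ = P/(ρg) = 346.9×1000 / (1000 × 9.81) = 35.36 m.
Total head at OW-6: h = z + ψ = 65.93 + 35.36 = 101.29 m.
Total head at OW-11: h = 112.01 − 17.45 = 94.56 m.
Head difference: h(OW-6) − h(OW-11) = 101.29 − 94.56 = 6.73 m.
Hydraulic gradient: i = |Δh| / L = 6.73 / 184 = 0.0366.

i ≈ 0.0366 m/m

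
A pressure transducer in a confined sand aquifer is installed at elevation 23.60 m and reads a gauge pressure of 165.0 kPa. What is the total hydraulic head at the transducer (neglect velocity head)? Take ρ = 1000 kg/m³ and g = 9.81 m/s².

ψ = P/(ρg) = 165.0×1000 / (1000 × 9.81) = 16.82 m.
h = z + ψ = 23.60 + 16.82 = 40.42 m.

h ≈ 40.42 m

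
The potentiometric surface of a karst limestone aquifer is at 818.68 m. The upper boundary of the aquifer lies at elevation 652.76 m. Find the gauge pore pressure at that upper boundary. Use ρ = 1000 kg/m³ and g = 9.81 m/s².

Pressure head at the aquifer top: ψ = h − z = 818.68 − 652.76 = 165.92 m.
P = ρgψ = 1000 × 9.81 × 165.92 = 1627675 Pa ≈ 1630 kPa.

P ≈ 1630 kPa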